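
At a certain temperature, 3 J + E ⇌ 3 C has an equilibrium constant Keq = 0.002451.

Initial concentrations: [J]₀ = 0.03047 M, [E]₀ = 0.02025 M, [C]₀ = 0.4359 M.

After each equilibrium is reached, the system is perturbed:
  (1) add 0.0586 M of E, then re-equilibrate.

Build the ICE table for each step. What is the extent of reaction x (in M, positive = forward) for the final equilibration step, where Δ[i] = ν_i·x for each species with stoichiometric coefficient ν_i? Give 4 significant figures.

Q₀ = 1.4458e+05 vs Keq = 0.002451 ⇒ Q>K, reverse
Step 1:
                    J           E           C
  I           0.03047     0.02025      0.4359
  C            0.4044      0.1348     -0.4044
  E            0.4349      0.1551      0.0315
  solve Keq expr → x = -0.1348; check Q = 0.002451
Then add 0.0586 M of E.
Step 2:
                    J           E           C
  I            0.4349      0.2137      0.0315
  C         -0.003233   -0.001078    0.003233
  E            0.4316      0.2126     0.03473
  solve Keq expr → x = 0.001078; check Q = 0.002451

x = 0.001078 M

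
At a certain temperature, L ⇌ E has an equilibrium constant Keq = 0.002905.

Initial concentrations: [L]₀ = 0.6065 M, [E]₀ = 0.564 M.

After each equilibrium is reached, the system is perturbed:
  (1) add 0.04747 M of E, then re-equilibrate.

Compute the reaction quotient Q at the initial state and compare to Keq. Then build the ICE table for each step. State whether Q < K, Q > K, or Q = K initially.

Q₀ = 0.9299; Q > K (proceeds reverse)

Q₀ = 0.9299 vs Keq = 0.002905 ⇒ Q>K, reverse
Step 1:
                    L           E
  I            0.6065       0.564
  C            0.5606     -0.5606
  E             1.167     0.00339
  solve Keq expr → x = -0.5606; check Q = 0.002905
Then add 0.04747 M of E.
Step 2:
                    L           E
  I             1.167     0.05086
  C           0.04733    -0.04733
  E             1.214    0.003528
  solve Keq expr → x = -0.04733; check Q = 0.002905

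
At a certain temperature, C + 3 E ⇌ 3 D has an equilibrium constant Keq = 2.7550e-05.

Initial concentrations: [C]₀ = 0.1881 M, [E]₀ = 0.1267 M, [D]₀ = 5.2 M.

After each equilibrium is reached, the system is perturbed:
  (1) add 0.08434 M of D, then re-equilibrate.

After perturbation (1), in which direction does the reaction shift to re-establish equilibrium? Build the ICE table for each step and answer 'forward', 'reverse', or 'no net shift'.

Direction: reverse

Q₀ = 3.6753e+05 vs Keq = 2.7550e-05 ⇒ Q>K, reverse
Step 1:
                   C          E          D
  init        0.1881     0.1267        5.2
  Δ             1.67      5.009     -5.009
  eq           1.858      5.136     0.1907
  solve Keq expr → x = -1.67; check Q = 2.7550e-05
Then add 0.08434 M of D.
Step 2:
                   C          E          D
  init         1.858      5.136      0.275
  Δ          0.02681    0.08043   -0.08043
  eq           1.885      5.216     0.1946
  solve Keq expr → x = -0.02681; check Q = 2.7550e-05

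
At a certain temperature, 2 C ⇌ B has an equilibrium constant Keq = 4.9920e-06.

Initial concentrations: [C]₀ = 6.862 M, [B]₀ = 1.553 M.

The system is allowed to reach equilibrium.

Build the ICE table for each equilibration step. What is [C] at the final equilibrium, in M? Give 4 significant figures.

Q₀ = 0.03298 vs Keq = 4.9920e-06 ⇒ Q>K, reverse
Step 1:
                    C           B
  Initial       6.862       1.553
  Change        3.105      -1.553
  Equil         9.967  4.9591e-04
  solve Keq expr → x = -1.553; check Q = 4.9920e-06

[C]_eq = 9.967 M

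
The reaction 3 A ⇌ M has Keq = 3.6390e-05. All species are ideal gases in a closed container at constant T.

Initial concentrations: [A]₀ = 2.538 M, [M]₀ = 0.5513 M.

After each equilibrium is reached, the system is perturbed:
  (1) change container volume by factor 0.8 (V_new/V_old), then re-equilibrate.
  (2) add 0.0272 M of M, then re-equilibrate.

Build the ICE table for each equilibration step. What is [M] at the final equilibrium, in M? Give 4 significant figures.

[M]_eq = 0.005434 M

Q₀ = 0.03372 vs Keq = 3.6390e-05 ⇒ Q>K, reverse
Step 1:
                    A           M
  I             2.538      0.5513
  C             1.646     -0.5486
  E             4.184    0.002665
  solve Keq expr → x = -0.5486; check Q = 3.6390e-05
Then change container volume by factor 0.8 (V_new/V_old).
Step 2:
                    A           M
  I              5.23    0.003331
  C         -0.005572    0.001857
  E             5.224    0.005189
  solve Keq expr → x = 0.001857; check Q = 3.6390e-05
Then add 0.0272 M of M.
Step 3:
                    A           M
  I             5.224     0.03239
  C           0.08087    -0.02696
  E             5.305    0.005434
  solve Keq expr → x = -0.02696; check Q = 3.6390e-05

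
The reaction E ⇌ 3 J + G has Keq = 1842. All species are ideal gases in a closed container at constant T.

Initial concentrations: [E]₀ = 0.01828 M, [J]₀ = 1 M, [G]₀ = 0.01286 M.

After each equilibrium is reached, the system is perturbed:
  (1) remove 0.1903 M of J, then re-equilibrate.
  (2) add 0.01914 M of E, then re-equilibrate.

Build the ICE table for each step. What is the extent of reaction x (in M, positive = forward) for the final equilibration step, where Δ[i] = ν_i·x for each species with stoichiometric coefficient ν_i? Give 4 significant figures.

Q₀ = 0.7035 vs Keq = 1842 ⇒ Q<K, forward
Step 1:
                  E         J         G
  I         0.01828         1   0.01286
  C        -0.01826   0.05478   0.01826
  E       1.9826e-05     1.055   0.03112
  solve Keq expr → x = 0.01826; check Q = 1842
Then remove 0.1903 M of J.
Step 2:
                  E         J         G
  I       1.9826e-05    0.8645   0.03112
  C       -8.9072e-06 2.6722e-05 8.9072e-06
  E       1.0919e-05    0.8645   0.03113
  solve Keq expr → x = 8.9072e-06; check Q = 1842
Then add 0.01914 M of E.
Step 3:
                  E         J         G
  I         0.01915    0.8645   0.03113
  C        -0.01913   0.05739   0.01913
  E       2.1378e-05    0.9219   0.05026
  solve Keq expr → x = 0.01913; check Q = 1842

x = 0.01913 M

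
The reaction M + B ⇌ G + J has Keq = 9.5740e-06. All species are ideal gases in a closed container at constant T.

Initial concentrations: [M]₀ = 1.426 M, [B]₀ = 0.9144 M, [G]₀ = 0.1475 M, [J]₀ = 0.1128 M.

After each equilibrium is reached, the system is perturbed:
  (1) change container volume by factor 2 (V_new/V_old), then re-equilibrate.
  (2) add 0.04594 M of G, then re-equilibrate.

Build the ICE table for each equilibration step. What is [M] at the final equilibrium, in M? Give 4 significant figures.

[M]_eq = 0.7693 M

Q₀ = 0.01276 vs Keq = 9.5740e-06 ⇒ Q>K, reverse
Step 1:
                  M         B         G         J
  Initial     1.426    0.9144    0.1475    0.1128
  Change     0.1124    0.1124   -0.1124   -0.1124
  Equil       1.538     1.027   0.03513 4.3047e-04
  solve Keq expr → x = -0.1124; check Q = 9.5740e-06
Then change container volume by factor 2 (V_new/V_old).
Step 2:
                  M         B         G         J
  Initial    0.7692    0.5134   0.01757 2.1524e-04
  Change          0         0         0         0
  Equil      0.7692    0.5134   0.01757 2.1524e-04
  solve Keq expr → x = 0; check Q = 9.5740e-06
Then add 0.04594 M of G.
Step 3:
                  M         B         G         J
  Initial    0.7692    0.5134   0.06351 2.1524e-04
  Change  1.5553e-04 1.5553e-04 -1.5553e-04 -1.5553e-04
  Equil      0.7693    0.5135   0.06335 5.9709e-05
  solve Keq expr → x = -1.5553e-04; check Q = 9.5740e-06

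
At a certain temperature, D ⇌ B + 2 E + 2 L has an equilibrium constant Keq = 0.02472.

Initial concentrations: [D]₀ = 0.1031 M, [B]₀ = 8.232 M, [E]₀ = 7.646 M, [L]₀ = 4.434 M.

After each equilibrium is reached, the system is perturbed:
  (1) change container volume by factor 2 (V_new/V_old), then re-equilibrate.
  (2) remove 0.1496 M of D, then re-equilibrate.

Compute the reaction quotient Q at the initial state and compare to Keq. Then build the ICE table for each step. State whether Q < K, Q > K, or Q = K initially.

Q₀ = 9.1771e+04; Q > K (proceeds reverse)

Q₀ = 9.1771e+04 vs Keq = 0.02472 ⇒ Q>K, reverse
Step 1:
                  D         B         E         L
  Initial    0.1031     8.232     7.646     4.434
  Change      2.202    -2.202    -4.404    -4.404
  Equil       2.305      6.03     3.242   0.02998
  solve Keq expr → x = -2.202; check Q = 0.02472
Then change container volume by factor 2 (V_new/V_old).
Step 2:
                  D         B         E         L
  Initial     1.153     3.015     1.621   0.01499
  Change   -0.02135   0.02135   0.04269   0.04269
  Equil       1.131     3.036     1.664   0.05768
  solve Keq expr → x = 0.02135; check Q = 0.02472
Then remove 0.1496 M of D.
Step 3:
                  D         B         E         L
  Initial    0.9816     3.036     1.664   0.05768
  Change    0.00188  -0.00188  -0.00376  -0.00376
  Equil      0.9835     3.034      1.66   0.05392
  solve Keq expr → x = -0.00188; check Q = 0.02472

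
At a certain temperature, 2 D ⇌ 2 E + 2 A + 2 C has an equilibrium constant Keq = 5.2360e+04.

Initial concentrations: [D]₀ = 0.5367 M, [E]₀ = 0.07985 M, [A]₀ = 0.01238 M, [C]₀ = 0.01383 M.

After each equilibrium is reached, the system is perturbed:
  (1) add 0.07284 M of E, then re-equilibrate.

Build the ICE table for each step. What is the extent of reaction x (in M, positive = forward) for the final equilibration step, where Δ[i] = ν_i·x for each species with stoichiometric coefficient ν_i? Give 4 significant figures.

Q₀ = 6.4889e-10 vs Keq = 5.2360e+04 ⇒ Q<K, forward
Step 1:
                  D         E         A         C
  I          0.5367   0.07985   0.01238   0.01383
  C         -0.5359    0.5359    0.5359    0.5359
  E       8.1102e-04    0.6157    0.5483    0.5497
  solve Keq expr → x = 0.2679; check Q = 5.2360e+04
Then add 0.07284 M of E.
Step 2:
                  D         E         A         C
  I       8.1102e-04    0.6886    0.5483    0.5497
  C       9.5500e-05 -9.5500e-05 -9.5500e-05 -9.5500e-05
  E       9.0652e-04    0.6885    0.5482    0.5496
  solve Keq expr → x = -4.7750e-05; check Q = 5.2360e+04

x = -4.7750e-05 M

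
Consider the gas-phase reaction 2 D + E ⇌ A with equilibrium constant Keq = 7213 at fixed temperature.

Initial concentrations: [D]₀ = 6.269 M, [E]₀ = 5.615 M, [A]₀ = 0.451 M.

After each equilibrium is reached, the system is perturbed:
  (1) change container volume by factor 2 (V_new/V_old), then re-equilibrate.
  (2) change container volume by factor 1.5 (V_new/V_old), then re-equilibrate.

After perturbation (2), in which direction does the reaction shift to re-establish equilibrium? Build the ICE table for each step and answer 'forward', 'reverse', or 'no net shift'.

Direction: reverse

Q₀ = 0.002044 vs Keq = 7213 ⇒ Q<K, forward
Step 1:
                   D          E          A
  Initial      6.269      5.615      0.451
  Change      -6.255     -3.127      3.127
  Equil      0.01412      2.488      3.578
  solve Keq expr → x = 3.127; check Q = 7213
Then change container volume by factor 2 (V_new/V_old).
Step 2:
                   D          E          A
  Initial   0.007061      1.244      1.789
  Change    0.007027   0.003514  -0.003514
  Equil      0.01409      1.247      1.786
  solve Keq expr → x = -0.003514; check Q = 7213
Then change container volume by factor 1.5 (V_new/V_old).
Step 3:
                   D          E          A
  Initial   0.009392     0.8315       1.19
  Change    0.004663   0.002331  -0.002331
  Equil      0.01405     0.8339      1.188
  solve Keq expr → x = -0.002331; check Q = 7213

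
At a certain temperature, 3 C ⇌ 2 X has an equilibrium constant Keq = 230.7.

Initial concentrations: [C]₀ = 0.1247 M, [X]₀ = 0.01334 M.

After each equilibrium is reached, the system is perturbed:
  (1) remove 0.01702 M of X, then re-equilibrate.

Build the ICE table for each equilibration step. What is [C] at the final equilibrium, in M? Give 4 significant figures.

Q₀ = 0.09177 vs Keq = 230.7 ⇒ Q<K, forward
Step 1:
                  C         X
  Initial    0.1247   0.01334
  Change   -0.09523   0.06349
  Equil     0.02947   0.07683
  solve Keq expr → x = 0.03174; check Q = 230.7
Then remove 0.01702 M of X.
Step 2:
                  C         X
  Initial   0.02947   0.05981
  Change  -0.003827  0.002551
  Equil     0.02564   0.06236
  solve Keq expr → x = 0.001276; check Q = 230.7

[C]_eq = 0.02564 M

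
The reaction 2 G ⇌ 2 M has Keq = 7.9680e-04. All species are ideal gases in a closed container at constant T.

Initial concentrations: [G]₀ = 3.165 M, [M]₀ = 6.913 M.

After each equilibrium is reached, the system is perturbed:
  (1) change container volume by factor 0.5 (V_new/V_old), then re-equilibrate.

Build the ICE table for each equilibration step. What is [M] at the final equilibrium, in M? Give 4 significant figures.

Q₀ = 4.771 vs Keq = 7.9680e-04 ⇒ Q>K, reverse
Step 1:
                   G          M
  Initial      3.165      6.913
  Change       6.636     -6.636
  Equil        9.801     0.2767
  solve Keq expr → x = -3.318; check Q = 7.9680e-04
Then change container volume by factor 0.5 (V_new/V_old).
Step 2:
                   G          M
  Initial       19.6     0.5533
  Change           0          0
  Equil         19.6     0.5533
  solve Keq expr → x = 0; check Q = 7.9680e-04

[M]_eq = 0.5533 M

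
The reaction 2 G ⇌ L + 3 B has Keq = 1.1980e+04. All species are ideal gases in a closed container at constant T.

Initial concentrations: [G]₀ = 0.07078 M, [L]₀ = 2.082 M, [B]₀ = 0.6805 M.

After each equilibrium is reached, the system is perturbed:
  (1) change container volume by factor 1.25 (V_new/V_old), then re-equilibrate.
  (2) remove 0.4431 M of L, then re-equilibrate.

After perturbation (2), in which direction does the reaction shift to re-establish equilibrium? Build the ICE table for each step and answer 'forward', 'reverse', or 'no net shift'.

Q₀ = 131 vs Keq = 1.1980e+04 ⇒ Q<K, forward
Step 1:
                   G          L          B
  Initial    0.07078      2.082     0.6805
  Change    -0.06175    0.03088    0.09263
  Equil     0.009028      2.113     0.7731
  solve Keq expr → x = 0.03088; check Q = 1.1980e+04
Then change container volume by factor 1.25 (V_new/V_old).
Step 2:
                   G          L          B
  Initial   0.007222       1.69     0.6185
  Change   -0.001414 7.0676e-04    0.00212
  Equil     0.005809      1.691     0.6206
  solve Keq expr → x = 7.0676e-04; check Q = 1.1980e+04
Then remove 0.4431 M of L.
Step 3:
                   G          L          B
  Initial   0.005809      1.248     0.6206
  Change  -8.0340e-04 4.0170e-04   0.001205
  Equil     0.005005      1.248     0.6218
  solve Keq expr → x = 4.0170e-04; check Q = 1.1980e+04

Direction: forward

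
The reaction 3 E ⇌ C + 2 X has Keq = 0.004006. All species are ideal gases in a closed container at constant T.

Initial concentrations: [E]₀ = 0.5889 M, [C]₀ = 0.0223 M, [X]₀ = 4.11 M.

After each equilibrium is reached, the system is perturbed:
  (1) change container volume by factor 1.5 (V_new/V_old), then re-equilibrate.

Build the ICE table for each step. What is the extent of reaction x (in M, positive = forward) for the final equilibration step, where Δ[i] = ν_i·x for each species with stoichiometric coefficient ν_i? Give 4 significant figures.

Q₀ = 1.844 vs Keq = 0.004006 ⇒ Q>K, reverse
Step 1:
                  E         C         X
  I          0.5889    0.0223      4.11
  C          0.0667  -0.02223  -0.04446
  E          0.6556 6.8294e-05     4.066
  solve Keq expr → x = -0.02223; check Q = 0.004006
Then change container volume by factor 1.5 (V_new/V_old).
Step 2:
                  E         C         X
  I          0.4371 4.5529e-05      2.71
  C               0         0         0
  E          0.4371 4.5529e-05      2.71
  solve Keq expr → x = 0; check Q = 0.004006

x = 0 M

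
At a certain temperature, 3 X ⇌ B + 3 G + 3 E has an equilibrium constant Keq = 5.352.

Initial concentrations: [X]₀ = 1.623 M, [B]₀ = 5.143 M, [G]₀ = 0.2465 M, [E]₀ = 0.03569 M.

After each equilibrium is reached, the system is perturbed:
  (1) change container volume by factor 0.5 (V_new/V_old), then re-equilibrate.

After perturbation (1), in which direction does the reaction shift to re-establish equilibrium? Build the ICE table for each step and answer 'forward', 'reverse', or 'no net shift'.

Direction: reverse

Q₀ = 8.1913e-07 vs Keq = 5.352 ⇒ Q<K, forward
Step 1:
                   X          B          G          E
  Initial      1.623      5.143     0.2465    0.03569
  Change     -0.7811     0.2604     0.7811     0.7811
  Equil       0.8419      5.403      1.028     0.8168
  solve Keq expr → x = 0.2604; check Q = 5.352
Then change container volume by factor 0.5 (V_new/V_old).
Step 2:
                   X          B          G          E
  Initial      1.684      10.81      2.055      1.634
  Change      0.5074    -0.1691    -0.5074    -0.5074
  Equil        2.191      10.64      1.548      1.126
  solve Keq expr → x = -0.1691; check Q = 5.352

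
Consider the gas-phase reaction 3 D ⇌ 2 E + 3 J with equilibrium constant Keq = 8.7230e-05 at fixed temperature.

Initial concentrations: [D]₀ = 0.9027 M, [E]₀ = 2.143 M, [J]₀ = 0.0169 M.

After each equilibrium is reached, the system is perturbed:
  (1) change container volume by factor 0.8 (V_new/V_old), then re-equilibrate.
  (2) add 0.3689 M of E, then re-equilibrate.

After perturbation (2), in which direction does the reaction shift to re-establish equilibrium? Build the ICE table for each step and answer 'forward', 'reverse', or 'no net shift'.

Direction: reverse

Q₀ = 3.0135e-05 vs Keq = 8.7230e-05 ⇒ Q<K, forward
Step 1:
                  D         E         J
  Initial    0.9027     2.143    0.0169
  Change  -0.006965  0.004643  0.006965
  Equil      0.8957     2.148   0.02386
  solve Keq expr → x = 0.002322; check Q = 8.7230e-05
Then change container volume by factor 0.8 (V_new/V_old).
Step 2:
                  D         E         J
  Initial      1.12     2.685   0.02983
  Change   0.004014 -0.002676 -0.004014
  Equil       1.124     2.682   0.02582
  solve Keq expr → x = -0.001338; check Q = 8.7230e-05
Then add 0.3689 M of E.
Step 3:
                  D         E         J
  Initial     1.124     3.051   0.02582
  Change   0.002075 -0.001383 -0.002075
  Equil       1.126     3.049   0.02374
  solve Keq expr → x = -6.9155e-04; check Q = 8.7230e-05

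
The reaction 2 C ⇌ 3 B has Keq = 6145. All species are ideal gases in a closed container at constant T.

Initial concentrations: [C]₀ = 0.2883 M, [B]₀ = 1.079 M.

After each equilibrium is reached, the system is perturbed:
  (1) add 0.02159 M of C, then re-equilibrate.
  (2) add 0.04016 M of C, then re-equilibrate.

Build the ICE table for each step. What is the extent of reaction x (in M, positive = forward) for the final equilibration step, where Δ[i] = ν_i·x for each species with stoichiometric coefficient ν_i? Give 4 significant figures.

Q₀ = 15.11 vs Keq = 6145 ⇒ Q<K, forward
Step 1:
                    C           B
  init         0.2883       1.079
  Δ           -0.2654      0.3981
  eq           0.0229       1.477
  solve Keq expr → x = 0.1327; check Q = 6145
Then add 0.02159 M of C.
Step 2:
                    C           B
  init        0.04449       1.477
  Δ          -0.02086     0.03129
  eq          0.02363       1.508
  solve Keq expr → x = 0.01043; check Q = 6145
Then add 0.04016 M of C.
Step 3:
                    C           B
  init        0.06379       1.508
  Δ          -0.03878     0.05817
  eq          0.02501       1.567
  solve Keq expr → x = 0.01939; check Q = 6145

x = 0.01939 M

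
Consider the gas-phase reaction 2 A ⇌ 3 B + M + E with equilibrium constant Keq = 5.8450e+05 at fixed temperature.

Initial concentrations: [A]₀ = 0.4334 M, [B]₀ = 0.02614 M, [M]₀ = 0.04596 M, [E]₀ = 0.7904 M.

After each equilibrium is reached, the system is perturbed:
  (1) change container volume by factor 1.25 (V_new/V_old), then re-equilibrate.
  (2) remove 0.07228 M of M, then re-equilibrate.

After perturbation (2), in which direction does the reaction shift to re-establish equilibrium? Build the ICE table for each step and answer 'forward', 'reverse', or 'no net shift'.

Q₀ = 3.4543e-06 vs Keq = 5.8450e+05 ⇒ Q<K, forward
Step 1:
                  A         B         M         E
  Initial    0.4334   0.02614   0.04596    0.7904
  Change     -0.433    0.6495    0.2165    0.2165
  Equil   3.7347e-04    0.6757    0.2625     1.007
  solve Keq expr → x = 0.2165; check Q = 5.8450e+05
Then change container volume by factor 1.25 (V_new/V_old).
Step 2:
                  A         B         M         E
  Initial 2.9878e-04    0.5405      0.21    0.8055
  Change  -8.4887e-05 1.2733e-04 4.2443e-05 4.2443e-05
  Equil   2.1389e-04    0.5407      0.21    0.8056
  solve Keq expr → x = 4.2443e-05; check Q = 5.8450e+05
Then remove 0.07228 M of M.
Step 3:
                  A         B         M         E
  Initial 2.1389e-04    0.5407    0.1377    0.8056
  Change  -4.0629e-05 6.0943e-05 2.0314e-05 2.0314e-05
  Equil   1.7326e-04    0.5407    0.1378    0.8056
  solve Keq expr → x = 2.0314e-05; check Q = 5.8450e+05

Direction: forward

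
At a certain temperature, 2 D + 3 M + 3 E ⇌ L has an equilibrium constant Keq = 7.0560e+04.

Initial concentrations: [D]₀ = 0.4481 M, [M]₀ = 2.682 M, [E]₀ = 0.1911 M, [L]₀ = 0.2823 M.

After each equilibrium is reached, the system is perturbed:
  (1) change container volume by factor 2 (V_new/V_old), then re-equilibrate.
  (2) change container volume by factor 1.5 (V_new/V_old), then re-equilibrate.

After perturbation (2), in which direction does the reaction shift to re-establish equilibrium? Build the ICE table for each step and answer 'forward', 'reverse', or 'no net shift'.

Direction: reverse

Q₀ = 10.44 vs Keq = 7.0560e+04 ⇒ Q<K, forward
Step 1:
                  D         M         E         L
  I          0.4481     2.682    0.1911    0.2823
  C          -0.118    -0.177    -0.177   0.05899
  E          0.3301     2.505   0.01413    0.3413
  solve Keq expr → x = 0.05899; check Q = 7.0560e+04
Then change container volume by factor 2 (V_new/V_old).
Step 2:
                  D         M         E         L
  I          0.1651     1.253  0.007067    0.1706
  C         0.01675   0.02512   0.02512 -0.008375
  E          0.1818     1.278   0.03219    0.1623
  solve Keq expr → x = -0.008375; check Q = 7.0560e+04
Then change container volume by factor 1.5 (V_new/V_old).
Step 3:
                  D         M         E         L
  I          0.1212    0.8518   0.02146    0.1082
  C         0.01747    0.0262    0.0262 -0.008735
  E          0.1387     0.878   0.04766   0.09945
  solve Keq expr → x = -0.008735; check Q = 7.0560e+04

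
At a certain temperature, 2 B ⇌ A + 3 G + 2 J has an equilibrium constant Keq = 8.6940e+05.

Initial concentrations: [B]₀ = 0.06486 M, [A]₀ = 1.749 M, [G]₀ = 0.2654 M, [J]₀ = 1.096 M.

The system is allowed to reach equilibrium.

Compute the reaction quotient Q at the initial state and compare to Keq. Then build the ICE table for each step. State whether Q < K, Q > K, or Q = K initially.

Q₀ = 9.336 vs Keq = 8.6940e+05 ⇒ Q<K, forward
Step 1:
                  B         A         G         J
  init      0.06486     1.749    0.2654     1.096
  Δ         -0.0645   0.03225   0.09675    0.0645
  eq      3.6201e-04     1.781    0.3621      1.16
  solve Keq expr → x = 0.03225; check Q = 8.6940e+05

Q₀ = 9.336; Q < K (proceeds forward)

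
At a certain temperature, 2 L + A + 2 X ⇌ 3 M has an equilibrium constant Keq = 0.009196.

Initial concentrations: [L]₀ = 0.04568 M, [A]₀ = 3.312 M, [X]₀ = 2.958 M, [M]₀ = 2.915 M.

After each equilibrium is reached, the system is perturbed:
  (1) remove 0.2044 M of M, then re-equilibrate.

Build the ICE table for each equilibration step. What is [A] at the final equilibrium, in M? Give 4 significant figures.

[A]_eq = 3.895 M

Q₀ = 409.6 vs Keq = 0.009196 ⇒ Q>K, reverse
Step 1:
                    L           A           X           M
  init        0.04568       3.312       2.958       2.915
  Δ             1.257      0.6284       1.257      -1.885
  eq            1.302        3.94       4.215        1.03
  solve Keq expr → x = -0.6284; check Q = 0.009196
Then remove 0.2044 M of M.
Step 2:
                    L           A           X           M
  init          1.302        3.94       4.215      0.8254
  Δ          -0.09165    -0.04582    -0.09165      0.1375
  eq            1.211       3.895       4.123      0.9629
  solve Keq expr → x = 0.04582; check Q = 0.009196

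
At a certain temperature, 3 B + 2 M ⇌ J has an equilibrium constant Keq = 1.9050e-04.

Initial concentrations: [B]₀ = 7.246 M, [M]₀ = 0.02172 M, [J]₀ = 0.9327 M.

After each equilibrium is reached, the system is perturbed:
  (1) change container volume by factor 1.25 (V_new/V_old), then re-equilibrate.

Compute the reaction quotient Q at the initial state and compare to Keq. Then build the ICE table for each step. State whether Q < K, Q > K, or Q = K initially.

Q₀ = 5.197 vs Keq = 1.9050e-04 ⇒ Q>K, reverse
Step 1:
                  B         M         J
  I           7.246   0.02172    0.9327
  C           1.985     1.323   -0.6616
  E           9.231     1.345    0.2711
  solve Keq expr → x = -0.6616; check Q = 1.9050e-04
Then change container volume by factor 1.25 (V_new/V_old).
Step 2:
                  B         M         J
  I           7.385     1.076    0.2169
  C           0.255      0.17  -0.08498
  E            7.64     1.246    0.1319
  solve Keq expr → x = -0.08498; check Q = 1.9050e-04

Q₀ = 5.197; Q > K (proceeds reverse)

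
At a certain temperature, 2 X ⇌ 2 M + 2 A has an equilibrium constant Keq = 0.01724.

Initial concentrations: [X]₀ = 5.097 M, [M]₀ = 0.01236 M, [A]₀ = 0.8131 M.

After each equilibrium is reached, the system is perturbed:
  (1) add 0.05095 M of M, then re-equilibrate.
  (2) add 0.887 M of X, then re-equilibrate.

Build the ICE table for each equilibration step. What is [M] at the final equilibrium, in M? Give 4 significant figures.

Q₀ = 3.8877e-06 vs Keq = 0.01724 ⇒ Q<K, forward
Step 1:
                   X          M          A
  init         5.097    0.01236     0.8131
  Δ           -0.464      0.464      0.464
  eq           4.633     0.4763      1.277
  solve Keq expr → x = 0.232; check Q = 0.01724
Then add 0.05095 M of M.
Step 2:
                   X          M          A
  init         4.633     0.5273      1.277
  Δ          0.03422   -0.03422   -0.03422
  eq           4.667     0.4931      1.243
  solve Keq expr → x = -0.01711; check Q = 0.01724
Then add 0.887 M of X.
Step 3:
                   X          M          A
  init         5.554     0.4931      1.243
  Δ         -0.06042    0.06042    0.06042
  eq           5.494     0.5535      1.303
  solve Keq expr → x = 0.03021; check Q = 0.01724

[M]_eq = 0.5535 M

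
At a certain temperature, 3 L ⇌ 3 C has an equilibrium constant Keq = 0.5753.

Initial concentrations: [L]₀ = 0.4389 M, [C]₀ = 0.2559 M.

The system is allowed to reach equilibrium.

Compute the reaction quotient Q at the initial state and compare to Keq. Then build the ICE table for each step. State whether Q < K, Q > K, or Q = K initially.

Q₀ = 0.1982; Q < K (proceeds forward)

Q₀ = 0.1982 vs Keq = 0.5753 ⇒ Q<K, forward
Step 1:
                  L         C
  init       0.4389    0.2559
  Δ        -0.05958   0.05958
  eq         0.3793    0.3155
  solve Keq expr → x = 0.01986; check Q = 0.5753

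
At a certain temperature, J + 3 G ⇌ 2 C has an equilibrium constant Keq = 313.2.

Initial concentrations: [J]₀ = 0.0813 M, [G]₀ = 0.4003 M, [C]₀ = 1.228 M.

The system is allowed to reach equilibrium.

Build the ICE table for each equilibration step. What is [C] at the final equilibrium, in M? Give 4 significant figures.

Q₀ = 289.2 vs Keq = 313.2 ⇒ Q<K, forward
Step 1:
                    J           G           C
  I            0.0813      0.4003       1.228
  C         -0.002081   -0.006242    0.004161
  E           0.07922      0.3941       1.232
  solve Keq expr → x = 0.002081; check Q = 313.2

[C]_eq = 1.232 M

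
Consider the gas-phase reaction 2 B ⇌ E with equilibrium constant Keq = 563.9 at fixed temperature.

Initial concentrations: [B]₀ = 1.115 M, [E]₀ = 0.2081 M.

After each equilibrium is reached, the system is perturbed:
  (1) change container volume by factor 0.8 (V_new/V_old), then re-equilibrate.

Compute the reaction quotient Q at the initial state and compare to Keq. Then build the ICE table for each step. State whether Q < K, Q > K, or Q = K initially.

Q₀ = 0.1674 vs Keq = 563.9 ⇒ Q<K, forward
Step 1:
                    B           E
  I             1.115      0.2081
  C            -1.079      0.5393
  E           0.03641      0.7474
  solve Keq expr → x = 0.5393; check Q = 563.9
Then change container volume by factor 0.8 (V_new/V_old).
Step 2:
                    B           E
  I           0.04551      0.9342
  C         -0.004753    0.002376
  E           0.04076      0.9366
  solve Keq expr → x = 0.002376; check Q = 563.9

Q₀ = 0.1674; Q < K (proceeds forward)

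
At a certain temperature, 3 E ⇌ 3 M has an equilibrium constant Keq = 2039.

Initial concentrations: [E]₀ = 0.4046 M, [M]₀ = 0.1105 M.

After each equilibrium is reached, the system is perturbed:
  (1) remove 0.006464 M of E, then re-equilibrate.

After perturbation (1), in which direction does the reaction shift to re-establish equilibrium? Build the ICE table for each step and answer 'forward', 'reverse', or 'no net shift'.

Q₀ = 0.02037 vs Keq = 2039 ⇒ Q<K, forward
Step 1:
                    E           M
  I            0.4046      0.1105
  C           -0.3669      0.3669
  E           0.03765      0.4774
  solve Keq expr → x = 0.1223; check Q = 2039
Then remove 0.006464 M of E.
Step 2:
                    E           M
  I           0.03119      0.4774
  C          0.005992   -0.005992
  E           0.03718      0.4715
  solve Keq expr → x = -0.001997; check Q = 2039

Direction: reverse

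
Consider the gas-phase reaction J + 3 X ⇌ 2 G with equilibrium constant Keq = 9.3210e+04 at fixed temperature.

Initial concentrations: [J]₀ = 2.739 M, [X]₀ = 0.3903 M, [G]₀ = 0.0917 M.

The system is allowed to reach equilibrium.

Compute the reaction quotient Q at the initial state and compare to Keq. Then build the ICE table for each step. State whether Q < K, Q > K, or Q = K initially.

Q₀ = 0.05164; Q < K (proceeds forward)

Q₀ = 0.05164 vs Keq = 9.3210e+04 ⇒ Q<K, forward
Step 1:
                    J           X           G
  init          2.739      0.3903      0.0917
  Δ           -0.1275     -0.3824      0.2549
  eq            2.612    0.007903      0.3466
  solve Keq expr → x = 0.1275; check Q = 9.3210e+04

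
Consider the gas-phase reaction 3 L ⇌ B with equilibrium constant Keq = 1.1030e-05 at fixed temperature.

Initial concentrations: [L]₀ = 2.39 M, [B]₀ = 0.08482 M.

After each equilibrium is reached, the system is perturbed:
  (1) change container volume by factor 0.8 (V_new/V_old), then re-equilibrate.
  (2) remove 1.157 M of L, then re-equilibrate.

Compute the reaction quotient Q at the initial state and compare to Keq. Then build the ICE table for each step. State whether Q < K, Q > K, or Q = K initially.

Q₀ = 0.006213 vs Keq = 1.1030e-05 ⇒ Q>K, reverse
Step 1:
                    L           B
  I              2.39     0.08482
  C            0.2538    -0.08462
  E             2.644  2.0384e-04
  solve Keq expr → x = -0.08462; check Q = 1.1030e-05
Then change container volume by factor 0.8 (V_new/V_old).
Step 2:
                    L           B
  I             3.305  2.5480e-04
  C       -4.2951e-04  1.4317e-04
  E             3.304  3.9797e-04
  solve Keq expr → x = 1.4317e-04; check Q = 1.1030e-05
Then remove 1.157 M of L.
Step 3:
                    L           B
  I             2.147  3.9797e-04
  C        8.6584e-04 -2.8861e-04
  E             2.148  1.0935e-04
  solve Keq expr → x = -2.8861e-04; check Q = 1.1030e-05

Q₀ = 0.006213; Q > K (proceeds reverse)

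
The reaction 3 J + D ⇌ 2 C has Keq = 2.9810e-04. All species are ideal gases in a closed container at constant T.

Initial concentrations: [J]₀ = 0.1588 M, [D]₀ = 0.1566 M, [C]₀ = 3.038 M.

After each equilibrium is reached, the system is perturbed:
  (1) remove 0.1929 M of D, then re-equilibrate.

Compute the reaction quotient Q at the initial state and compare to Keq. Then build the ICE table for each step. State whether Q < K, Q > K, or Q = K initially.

Q₀ = 1.4717e+04 vs Keq = 2.9810e-04 ⇒ Q>K, reverse
Step 1:
                   J          D          C
  I           0.1588     0.1566      3.038
  C            4.256      1.419     -2.837
  E            4.414      1.575      0.201
  solve Keq expr → x = -1.419; check Q = 2.9810e-04
Then remove 0.1929 M of D.
Step 2:
                   J          D          C
  I            4.414      1.382      0.201
  C          0.01687   0.005622   -0.01124
  E            4.431      1.388     0.1897
  solve Keq expr → x = -0.005622; check Q = 2.9810e-04

Q₀ = 1.4717e+04; Q > K (proceeds reverse)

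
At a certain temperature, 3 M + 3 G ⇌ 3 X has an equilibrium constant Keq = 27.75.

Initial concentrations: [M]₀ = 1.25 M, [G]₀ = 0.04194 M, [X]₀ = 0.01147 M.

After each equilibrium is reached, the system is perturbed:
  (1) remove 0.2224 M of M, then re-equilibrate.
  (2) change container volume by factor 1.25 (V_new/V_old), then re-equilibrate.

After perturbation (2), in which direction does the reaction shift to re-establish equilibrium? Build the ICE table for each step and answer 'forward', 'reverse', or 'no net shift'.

Direction: reverse

Q₀ = 0.01047 vs Keq = 27.75 ⇒ Q<K, forward
Step 1:
                  M         G         X
  init         1.25   0.04194   0.01147
  Δ        -0.03056  -0.03056   0.03056
  eq          1.219   0.01138   0.04203
  solve Keq expr → x = 0.01019; check Q = 27.75
Then remove 0.2224 M of M.
Step 2:
                  M         G         X
  init        0.997   0.01138   0.04203
  Δ        0.001888  0.001888 -0.001888
  eq         0.9989   0.01327   0.04014
  solve Keq expr → x = -6.2948e-04; check Q = 27.75
Then change container volume by factor 1.25 (V_new/V_old).
Step 3:
                  M         G         X
  init       0.7991   0.01062   0.03211
  Δ        0.001858  0.001858 -0.001858
  eq          0.801   0.01248   0.03025
  solve Keq expr → x = -6.1920e-04; check Q = 27.75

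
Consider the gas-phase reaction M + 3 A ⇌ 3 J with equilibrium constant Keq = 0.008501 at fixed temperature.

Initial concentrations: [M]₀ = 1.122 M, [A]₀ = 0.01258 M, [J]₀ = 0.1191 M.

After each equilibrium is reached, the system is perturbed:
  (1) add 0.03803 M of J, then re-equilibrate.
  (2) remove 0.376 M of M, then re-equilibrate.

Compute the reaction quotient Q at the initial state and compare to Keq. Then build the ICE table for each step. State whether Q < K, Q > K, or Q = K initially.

Q₀ = 756.3 vs Keq = 0.008501 ⇒ Q>K, reverse
Step 1:
                   M          A          J
  Initial      1.122    0.01258     0.1191
  Change     0.03196    0.09588   -0.09588
  Equil        1.154     0.1085    0.02322
  solve Keq expr → x = -0.03196; check Q = 0.008501
Then add 0.03803 M of J.
Step 2:
                   M          A          J
  Initial      1.154     0.1085    0.06125
  Change     0.01042    0.03125   -0.03125
  Equil        1.164     0.1397       0.03
  solve Keq expr → x = -0.01042; check Q = 0.008501
Then remove 0.376 M of M.
Step 3:
                   M          A          J
  Initial     0.7884     0.1397       0.03
  Change    0.001022   0.003067  -0.003067
  Equil       0.7894     0.1428    0.02693
  solve Keq expr → x = -0.001022; check Q = 0.008501

Q₀ = 756.3; Q > K (proceeds reverse)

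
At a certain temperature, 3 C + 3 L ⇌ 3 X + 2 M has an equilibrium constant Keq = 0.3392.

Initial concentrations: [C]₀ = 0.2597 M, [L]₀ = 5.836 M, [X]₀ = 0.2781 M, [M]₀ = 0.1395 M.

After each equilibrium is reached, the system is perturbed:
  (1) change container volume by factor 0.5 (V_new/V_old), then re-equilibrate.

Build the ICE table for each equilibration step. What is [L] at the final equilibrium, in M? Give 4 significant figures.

[L]_eq = 11.24 M

Q₀ = 1.2022e-04 vs Keq = 0.3392 ⇒ Q<K, forward
Step 1:
                   C          L          X          M
  Initial     0.2597      5.836     0.2781     0.1395
  Change     -0.2071    -0.2071     0.2071     0.1381
  Equil      0.05259      5.629     0.4852     0.2776
  solve Keq expr → x = 0.06904; check Q = 0.3392
Then change container volume by factor 0.5 (V_new/V_old).
Step 2:
                   C          L          X          M
  Initial     0.1052      11.26     0.9704     0.5551
  Change    -0.01868   -0.01868    0.01868    0.01245
  Equil      0.08651      11.24     0.9891     0.5676
  solve Keq expr → x = 0.006227; check Q = 0.3392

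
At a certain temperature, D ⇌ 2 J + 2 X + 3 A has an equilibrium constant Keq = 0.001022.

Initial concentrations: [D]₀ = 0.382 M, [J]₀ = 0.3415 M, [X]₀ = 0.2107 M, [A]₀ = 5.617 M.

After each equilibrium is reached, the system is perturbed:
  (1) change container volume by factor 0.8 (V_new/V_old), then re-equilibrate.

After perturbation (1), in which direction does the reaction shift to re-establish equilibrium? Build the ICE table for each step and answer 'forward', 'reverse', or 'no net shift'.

Q₀ = 2.402 vs Keq = 0.001022 ⇒ Q>K, reverse
Step 1:
                    D           J           X           A
  init          0.382      0.3415      0.2107       5.617
  Δ           0.09905     -0.1981     -0.1981     -0.2971
  eq            0.481      0.1434      0.0126        5.32
  solve Keq expr → x = -0.09905; check Q = 0.001022
Then change container volume by factor 0.8 (V_new/V_old).
Step 2:
                    D           J           X           A
  init         0.6013      0.1793     0.01575        6.65
  Δ          0.003649   -0.007298   -0.007298    -0.01095
  eq            0.605       0.172    0.008454       6.639
  solve Keq expr → x = -0.003649; check Q = 0.001022

Direction: reverse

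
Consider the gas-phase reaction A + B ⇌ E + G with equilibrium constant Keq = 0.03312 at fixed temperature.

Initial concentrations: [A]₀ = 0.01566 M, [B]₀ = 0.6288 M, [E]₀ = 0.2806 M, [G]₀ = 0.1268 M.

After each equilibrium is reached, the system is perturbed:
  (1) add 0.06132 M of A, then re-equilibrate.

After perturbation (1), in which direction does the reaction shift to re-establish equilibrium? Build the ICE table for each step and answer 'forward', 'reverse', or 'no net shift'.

Direction: forward

Q₀ = 3.613 vs Keq = 0.03312 ⇒ Q>K, reverse
Step 1:
                   A          B          E          G
  I          0.01566     0.6288     0.2806     0.1268
  C            0.109      0.109     -0.109     -0.109
  E           0.1247     0.7378     0.1716    0.01776
  solve Keq expr → x = -0.109; check Q = 0.03312
Then add 0.06132 M of A.
Step 2:
                   A          B          E          G
  I            0.186     0.7378     0.1716    0.01776
  C        -0.006621  -0.006621   0.006621   0.006621
  E           0.1794     0.7312     0.1782    0.02438
  solve Keq expr → x = 0.006621; check Q = 0.03312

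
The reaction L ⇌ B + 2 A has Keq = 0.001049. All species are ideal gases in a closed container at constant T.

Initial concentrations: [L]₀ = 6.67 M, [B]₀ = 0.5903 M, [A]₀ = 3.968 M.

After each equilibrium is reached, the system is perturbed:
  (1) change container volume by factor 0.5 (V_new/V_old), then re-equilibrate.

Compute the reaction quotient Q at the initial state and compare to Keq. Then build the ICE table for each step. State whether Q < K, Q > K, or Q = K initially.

Q₀ = 1.393; Q > K (proceeds reverse)

Q₀ = 1.393 vs Keq = 0.001049 ⇒ Q>K, reverse
Step 1:
                    L           B           A
  I              6.67      0.5903       3.968
  C            0.5893     -0.5893      -1.179
  E             7.259  9.7873e-04       2.789
  solve Keq expr → x = -0.5893; check Q = 0.001049
Then change container volume by factor 0.5 (V_new/V_old).
Step 2:
                    L           B           A
  I             14.52    0.001957       5.579
  C          0.001468   -0.001468   -0.002935
  E             14.52  4.8993e-04       5.576
  solve Keq expr → x = -0.001468; check Q = 0.001049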